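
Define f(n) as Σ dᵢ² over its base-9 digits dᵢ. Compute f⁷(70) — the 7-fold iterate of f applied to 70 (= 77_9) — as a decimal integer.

70 = (7,7)_9 → 7² + 7² = 98
98 = (1,1,8)_9 → 1² + 1² + 8² = 66
66 = (7,3)_9 → 7² + 3² = 58
58 = (6,4)_9 → 6² + 4² = 52
52 = (5,7)_9 → 5² + 7² = 74
74 = (8,2)_9 → 8² + 2² = 68
68 = (7,5)_9 → 7² + 5² = 74

74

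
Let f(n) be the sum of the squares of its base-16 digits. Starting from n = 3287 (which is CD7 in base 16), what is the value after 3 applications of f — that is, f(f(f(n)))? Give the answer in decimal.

145

3287 = (12,13,7)_16 → 362
362 = (1,6,10)_16 → 137
137 = (8,9)_16 → 145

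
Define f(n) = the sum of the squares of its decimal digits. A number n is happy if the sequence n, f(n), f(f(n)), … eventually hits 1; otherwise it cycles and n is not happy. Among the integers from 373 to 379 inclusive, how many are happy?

373: 373 → 67 → 85 → 89 → 145 → 42 → 20 → 4 → 16 → 37 → 58 → 89  — not happy
374: 374 → 74 → 65 → 61 → 37 → 58 → 89 → 145 → 42 → 20 → 4 → 16 → 37  — not happy
375: 375 → 83 → 73 → 58 → 89 → 145 → 42 → 20 → 4 → 16 → 37 → 58  — not happy
376: 376 → 94 → 97 → 130 → 10 → 1  — happy
377: 377 → 107 → 50 → 25 → 29 → 85 → 89 → 145 → 42 → 20 → 4 → 16 → 37 → 58 → 89  — not happy
378: 378 → 122 → 9 → 81 → 65 → 61 → 37 → 58 → 89 → 145 → 42 → 20 → 4 → 16 → 37  — not happy
379: 379 → 139 → 91 → 82 → 68 → 100 → 1  — happy
happy: 376, 379

2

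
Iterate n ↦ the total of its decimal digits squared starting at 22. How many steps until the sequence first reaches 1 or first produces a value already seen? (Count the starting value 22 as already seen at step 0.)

14

22 → 2² + 2² = 8
8 → 8² = 64
64 → 6² + 4² = 52
52 → 5² + 2² = 29
29 → 2² + 9² = 85
85 → 8² + 5² = 89
89 → 8² + 9² = 145
145 → 1² + 4² + 5² = 42
42 → 4² + 2² = 20
20 → 2² + 0² = 4
4 → 4² = 16
16 → 1² + 6² = 37
37 → 3² + 7² = 58
58 → 5² + 8² = 89  — 89 repeats.
That took 14 steps.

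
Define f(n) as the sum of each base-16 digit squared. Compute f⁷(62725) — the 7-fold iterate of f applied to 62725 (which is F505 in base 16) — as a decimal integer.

4

62725 = (15,5,0,5)_16 → 15² + 5² + 0² + 5² = 275
275 = (1,1,3)_16 → 1² + 1² + 3² = 11
11 = (11)_16 → 11² = 121
121 = (7,9)_16 → 7² + 9² = 130
130 = (8,2)_16 → 8² + 2² = 68
68 = (4,4)_16 → 4² + 4² = 32
32 = (2,0)_16 → 2² + 0² = 4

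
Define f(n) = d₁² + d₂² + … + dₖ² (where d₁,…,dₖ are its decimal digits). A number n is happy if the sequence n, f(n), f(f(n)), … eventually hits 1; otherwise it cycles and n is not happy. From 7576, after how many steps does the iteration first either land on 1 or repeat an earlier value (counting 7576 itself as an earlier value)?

15

7576 → 7² + 5² + 7² + 6² = 159
159 → 1² + 5² + 9² = 107
107 → 1² + 0² + 7² = 50
50 → 5² + 0² = 25
25 → 2² + 5² = 29
29 → 2² + 9² = 85
85 → 8² + 5² = 89
89 → 8² + 9² = 145
145 → 1² + 4² + 5² = 42
42 → 4² + 2² = 20
20 → 2² + 0² = 4
4 → 4² = 16
16 → 1² + 6² = 37
37 → 3² + 7² = 58
58 → 5² + 8² = 89  — 89 repeats.
That took 15 steps.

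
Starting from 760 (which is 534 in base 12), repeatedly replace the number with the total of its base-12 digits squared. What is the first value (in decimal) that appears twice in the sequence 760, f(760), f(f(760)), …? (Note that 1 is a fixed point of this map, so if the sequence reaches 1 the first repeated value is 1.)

50

760 = (5,3,4)_12 → 5² + 3² + 4² = 50
50 = (4,2)_12 → 4² + 2² = 20
20 = (1,8)_12 → 1² + 8² = 65
65 = (5,5)_12 → 5² + 5² = 50  — 50 already appeared earlier.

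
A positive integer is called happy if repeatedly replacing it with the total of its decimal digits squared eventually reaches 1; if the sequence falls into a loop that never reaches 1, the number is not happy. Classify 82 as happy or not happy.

happy

82 → 8² + 2² = 64 + 4 = 68
68 → 6² + 8² = 36 + 64 = 100
100 → 1² + 0² + 0² = 1 + 0 + 0 = 1  — reached 1.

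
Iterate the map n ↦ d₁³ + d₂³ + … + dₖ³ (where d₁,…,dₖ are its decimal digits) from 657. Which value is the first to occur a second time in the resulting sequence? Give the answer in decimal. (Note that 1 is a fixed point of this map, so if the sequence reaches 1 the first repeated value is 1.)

153

657 → 6³ + 5³ + 7³ = 216 + 125 + 343 = 684
684 → 6³ + 8³ + 4³ = 216 + 512 + 64 = 792
792 → 7³ + 9³ + 2³ = 343 + 729 + 8 = 1080
1080 → 1³ + 0³ + 8³ + 0³ = 1 + 0 + 512 + 0 = 513
513 → 5³ + 1³ + 3³ = 125 + 1 + 27 = 153
153 → 1³ + 5³ + 3³ = 1 + 125 + 27 = 153  — 153 already appeared earlier.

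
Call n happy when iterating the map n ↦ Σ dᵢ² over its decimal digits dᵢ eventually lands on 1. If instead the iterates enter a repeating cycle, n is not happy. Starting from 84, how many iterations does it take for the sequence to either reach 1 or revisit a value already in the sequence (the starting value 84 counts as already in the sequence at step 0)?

14

84 → 8² + 4² = 64 + 16 = 80
80 → 8² + 0² = 64 + 0 = 64
64 → 6² + 4² = 36 + 16 = 52
52 → 5² + 2² = 25 + 4 = 29
29 → 2² + 9² = 4 + 81 = 85
85 → 8² + 5² = 64 + 25 = 89
89 → 8² + 9² = 64 + 81 = 145
145 → 1² + 4² + 5² = 1 + 16 + 25 = 42
42 → 4² + 2² = 16 + 4 = 20
20 → 2² + 0² = 4 + 0 = 4
4 → 4² = 16
16 → 1² + 6² = 1 + 36 = 37
37 → 3² + 7² = 9 + 49 = 58
58 → 5² + 8² = 25 + 64 = 89  — 89 repeats.
That took 14 steps.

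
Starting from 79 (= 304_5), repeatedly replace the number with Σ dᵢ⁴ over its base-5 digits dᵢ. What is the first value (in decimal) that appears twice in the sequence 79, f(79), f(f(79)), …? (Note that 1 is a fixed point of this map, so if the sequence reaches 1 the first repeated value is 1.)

593

79 = (3,0,4)_5 → 3⁴ + 0⁴ + 4⁴ = 81 + 0 + 256 = 337
337 = (2,3,2,2)_5 → 2⁴ + 3⁴ + 2⁴ + 2⁴ = 16 + 81 + 16 + 16 = 129
129 = (1,0,0,4)_5 → 1⁴ + 0⁴ + 0⁴ + 4⁴ = 1 + 0 + 0 + 256 = 257
257 = (2,0,1,2)_5 → 2⁴ + 0⁴ + 1⁴ + 2⁴ = 16 + 0 + 1 + 16 = 33
33 = (1,1,3)_5 → 1⁴ + 1⁴ + 3⁴ = 1 + 1 + 81 = 83
83 = (3,1,3)_5 → 3⁴ + 1⁴ + 3⁴ = 81 + 1 + 81 = 163
163 = (1,1,2,3)_5 → 1⁴ + 1⁴ + 2⁴ + 3⁴ = 1 + 1 + 16 + 81 = 99
99 = (3,4,4)_5 → 3⁴ + 4⁴ + 4⁴ = 81 + 256 + 256 = 593
593 = (4,3,3,3)_5 → 4⁴ + 3⁴ + 3⁴ + 3⁴ = 256 + 81 + 81 + 81 = 499
499 = (3,4,4,4)_5 → 3⁴ + 4⁴ + 4⁴ + 4⁴ = 81 + 256 + 256 + 256 = 849
849 = (1,1,3,4,4)_5 → 1⁴ + 1⁴ + 3⁴ + 4⁴ + 4⁴ = 1 + 1 + 81 + 256 + 256 = 595
595 = (4,3,4,0)_5 → 4⁴ + 3⁴ + 4⁴ + 0⁴ = 256 + 81 + 256 + 0 = 593  — 593 already appeared earlier.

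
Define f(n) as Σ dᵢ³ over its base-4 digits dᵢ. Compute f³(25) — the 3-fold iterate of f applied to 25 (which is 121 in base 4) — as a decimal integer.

1

25 = (1,2,1)_4 → 10
10 = (2,2)_4 → 16
16 = (1,0,0)_4 → 1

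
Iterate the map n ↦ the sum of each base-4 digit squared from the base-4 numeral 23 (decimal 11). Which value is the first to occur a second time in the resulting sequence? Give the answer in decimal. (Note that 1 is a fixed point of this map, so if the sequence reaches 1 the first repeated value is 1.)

1

11 = (2,3)_4 → 2² + 3² = 4 + 9 = 13
13 = (3,1)_4 → 3² + 1² = 9 + 1 = 10
10 = (2,2)_4 → 2² + 2² = 4 + 4 = 8
8 = (2,0)_4 → 2² + 0² = 4 + 0 = 4
4 = (1,0)_4 → 1² + 0² = 1 + 0 = 1  — reached the fixed point 1.
1 → 1, so 1 is the first repeated value.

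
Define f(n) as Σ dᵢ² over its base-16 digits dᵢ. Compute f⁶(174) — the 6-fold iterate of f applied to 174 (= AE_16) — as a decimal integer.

174 = (10,14)_16 → 10² + 14² = 296
296 = (1,2,8)_16 → 1² + 2² + 8² = 69
69 = (4,5)_16 → 4² + 5² = 41
41 = (2,9)_16 → 2² + 9² = 85
85 = (5,5)_16 → 5² + 5² = 50
50 = (3,2)_16 → 3² + 2² = 13

13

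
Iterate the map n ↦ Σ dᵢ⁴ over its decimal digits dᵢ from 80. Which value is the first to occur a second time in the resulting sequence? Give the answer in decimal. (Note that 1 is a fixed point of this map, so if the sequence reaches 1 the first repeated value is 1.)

4179

80 → 8⁴ + 0⁴ = 4096 + 0 = 4096
4096 → 4⁴ + 0⁴ + 9⁴ + 6⁴ = 256 + 0 + 6561 + 1296 = 8113
8113 → 8⁴ + 1⁴ + 1⁴ + 3⁴ = 4096 + 1 + 1 + 81 = 4179
4179 → 4⁴ + 1⁴ + 7⁴ + 9⁴ = 256 + 1 + 2401 + 6561 = 9219
9219 → 9⁴ + 2⁴ + 1⁴ + 9⁴ = 6561 + 16 + 1 + 6561 = 13139
13139 → 1⁴ + 3⁴ + 1⁴ + 3⁴ + 9⁴ = 1 + 81 + 1 + 81 + 6561 = 6725
6725 → 6⁴ + 7⁴ + 2⁴ + 5⁴ = 1296 + 2401 + 16 + 625 = 4338
4338 → 4⁴ + 3⁴ + 3⁴ + 8⁴ = 256 + 81 + 81 + 4096 = 4514
4514 → 4⁴ + 5⁴ + 1⁴ + 4⁴ = 256 + 625 + 1 + 256 = 1138
1138 → 1⁴ + 1⁴ + 3⁴ + 8⁴ = 1 + 1 + 81 + 4096 = 4179  — 4179 already appeared earlier.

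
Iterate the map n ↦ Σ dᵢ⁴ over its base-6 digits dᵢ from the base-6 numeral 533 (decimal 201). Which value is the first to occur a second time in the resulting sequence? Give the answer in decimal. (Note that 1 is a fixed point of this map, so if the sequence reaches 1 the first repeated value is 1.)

201 = (5,3,3)_6 → 5⁴ + 3⁴ + 3⁴ = 787
787 = (3,3,5,1)_6 → 3⁴ + 3⁴ + 5⁴ + 1⁴ = 788
788 = (3,3,5,2)_6 → 3⁴ + 3⁴ + 5⁴ + 2⁴ = 803
803 = (3,4,1,5)_6 → 3⁴ + 4⁴ + 1⁴ + 5⁴ = 963
963 = (4,2,4,3)_6 → 4⁴ + 2⁴ + 4⁴ + 3⁴ = 609
609 = (2,4,5,3)_6 → 2⁴ + 4⁴ + 5⁴ + 3⁴ = 978
978 = (4,3,1,0)_6 → 4⁴ + 3⁴ + 1⁴ + 0⁴ = 338
338 = (1,3,2,2)_6 → 1⁴ + 3⁴ + 2⁴ + 2⁴ = 114
114 = (3,1,0)_6 → 3⁴ + 1⁴ + 0⁴ = 82
82 = (2,1,4)_6 → 2⁴ + 1⁴ + 4⁴ = 273
273 = (1,1,3,3)_6 → 1⁴ + 1⁴ + 3⁴ + 3⁴ = 164
164 = (4,3,2)_6 → 4⁴ + 3⁴ + 2⁴ = 353
353 = (1,3,4,5)_6 → 1⁴ + 3⁴ + 4⁴ + 5⁴ = 963  — 963 already appeared earlier.

963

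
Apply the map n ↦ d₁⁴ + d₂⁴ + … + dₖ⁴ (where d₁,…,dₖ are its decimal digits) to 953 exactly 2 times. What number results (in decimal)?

6114

953 → 9⁴ + 5⁴ + 3⁴ = 6561 + 625 + 81 = 7267
7267 → 7⁴ + 2⁴ + 6⁴ + 7⁴ = 2401 + 16 + 1296 + 2401 = 6114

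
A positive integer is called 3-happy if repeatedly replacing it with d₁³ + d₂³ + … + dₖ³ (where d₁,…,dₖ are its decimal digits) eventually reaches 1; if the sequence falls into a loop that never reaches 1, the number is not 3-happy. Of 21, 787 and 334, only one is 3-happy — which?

787

21: 21 → 9 → 729 → 1080 → 513 → 153 → 153  — repeats 153 (not 3-happy)
787: 787 → 1198 → 1243 → 100 → 1  — reaches 1 (3-happy)
334: 334 → 118 → 514 → 190 → 730 → 370 → 370  — repeats 370 (not 3-happy)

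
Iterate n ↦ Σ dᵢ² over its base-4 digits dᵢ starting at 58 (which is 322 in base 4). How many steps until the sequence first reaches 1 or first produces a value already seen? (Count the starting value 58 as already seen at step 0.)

4

58 = (3,2,2)_4 → 3² + 2² + 2² = 9 + 4 + 4 = 17
17 = (1,0,1)_4 → 1² + 0² + 1² = 1 + 0 + 1 = 2
2 = (2)_4 → 2² = 4
4 = (1,0)_4 → 1² + 0² = 1 + 0 = 1  — reached 1.
That took 4 steps.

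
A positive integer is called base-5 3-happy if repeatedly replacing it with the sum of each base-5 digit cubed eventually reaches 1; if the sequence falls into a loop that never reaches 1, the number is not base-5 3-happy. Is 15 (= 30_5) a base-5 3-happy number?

not base-5 3-happy

15 = (3,0)_5 → 27
27 = (1,0,2)_5 → 9
9 = (1,4)_5 → 65
65 = (2,3,0)_5 → 35
35 = (1,2,0)_5 → 9  — 9 already seen; the sequence cycles without reaching 1.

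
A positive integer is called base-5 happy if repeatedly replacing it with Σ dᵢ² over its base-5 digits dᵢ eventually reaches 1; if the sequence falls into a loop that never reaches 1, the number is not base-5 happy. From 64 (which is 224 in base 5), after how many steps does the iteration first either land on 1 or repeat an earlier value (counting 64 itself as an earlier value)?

8

64 = (2,2,4)_5 → 2² + 2² + 4² = 4 + 4 + 16 = 24
24 = (4,4)_5 → 4² + 4² = 16 + 16 = 32
32 = (1,1,2)_5 → 1² + 1² + 2² = 1 + 1 + 4 = 6
6 = (1,1)_5 → 1² + 1² = 1 + 1 = 2
2 = (2)_5 → 2² = 4
4 = (4)_5 → 4² = 16
16 = (3,1)_5 → 3² + 1² = 9 + 1 = 10
10 = (2,0)_5 → 2² + 0² = 4 + 0 = 4  — 4 repeats.
That took 8 steps.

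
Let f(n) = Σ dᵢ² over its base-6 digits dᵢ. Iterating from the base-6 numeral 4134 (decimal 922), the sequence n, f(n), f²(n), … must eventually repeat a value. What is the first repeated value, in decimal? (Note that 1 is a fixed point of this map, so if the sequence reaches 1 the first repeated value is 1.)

922 = (4,1,3,4)_6 → 4² + 1² + 3² + 4² = 42
42 = (1,1,0)_6 → 1² + 1² + 0² = 2
2 = (2)_6 → 2² = 4
4 = (4)_6 → 4² = 16
16 = (2,4)_6 → 2² + 4² = 20
20 = (3,2)_6 → 3² + 2² = 13
13 = (2,1)_6 → 2² + 1² = 5
5 = (5)_6 → 5² = 25
25 = (4,1)_6 → 4² + 1² = 17
17 = (2,5)_6 → 2² + 5² = 29
29 = (4,5)_6 → 4² + 5² = 41
41 = (1,0,5)_6 → 1² + 0² + 5² = 26
26 = (4,2)_6 → 4² + 2² = 20  — 20 already appeared earlier.

20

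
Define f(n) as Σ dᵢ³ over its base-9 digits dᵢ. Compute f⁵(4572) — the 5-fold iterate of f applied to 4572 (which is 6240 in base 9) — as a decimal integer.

134

4572 = (6,2,4,0)_9 → 6³ + 2³ + 4³ + 0³ = 288
288 = (3,5,0)_9 → 3³ + 5³ + 0³ = 152
152 = (1,7,8)_9 → 1³ + 7³ + 8³ = 856
856 = (1,1,5,1)_9 → 1³ + 1³ + 5³ + 1³ = 128
128 = (1,5,2)_9 → 1³ + 5³ + 2³ = 134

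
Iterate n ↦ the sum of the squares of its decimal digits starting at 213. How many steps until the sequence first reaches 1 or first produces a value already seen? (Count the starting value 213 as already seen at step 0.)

213 → 2² + 1² + 3² = 14
14 → 1² + 4² = 17
17 → 1² + 7² = 50
50 → 5² + 0² = 25
25 → 2² + 5² = 29
29 → 2² + 9² = 85
85 → 8² + 5² = 89
89 → 8² + 9² = 145
145 → 1² + 4² + 5² = 42
42 → 4² + 2² = 20
20 → 2² + 0² = 4
4 → 4² = 16
16 → 1² + 6² = 37
37 → 3² + 7² = 58
58 → 5² + 8² = 89  — 89 repeats.
That took 15 steps.

15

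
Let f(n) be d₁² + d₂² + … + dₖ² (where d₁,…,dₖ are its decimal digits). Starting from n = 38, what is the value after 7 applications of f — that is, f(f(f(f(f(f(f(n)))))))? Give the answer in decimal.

4

38 → 3² + 8² = 9 + 64 = 73
73 → 7² + 3² = 49 + 9 = 58
58 → 5² + 8² = 25 + 64 = 89
89 → 8² + 9² = 64 + 81 = 145
145 → 1² + 4² + 5² = 1 + 16 + 25 = 42
42 → 4² + 2² = 16 + 4 = 20
20 → 2² + 0² = 4 + 0 = 4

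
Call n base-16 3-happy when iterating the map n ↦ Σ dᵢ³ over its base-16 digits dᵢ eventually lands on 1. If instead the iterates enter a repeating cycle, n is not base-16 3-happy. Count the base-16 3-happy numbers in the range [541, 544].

541: 541 → 2206 → 3985 → 4105 → 730 → 3205 → 2365 → 2953 → 2572 → 2728 → 2512 → 2926 → 4291 → 1756 → 4141 → 2206  — not base-16 3-happy
542: 542 → 2753 → 2729 → 2729  — not base-16 3-happy
543: 543 → 3384 → 2736 → 2331 → 2061 → 2709 → 1854 → 3114 → 2736  — not base-16 3-happy
544: 544 → 16 → 1  — base-16 3-happy
base-16 3-happy: 544

1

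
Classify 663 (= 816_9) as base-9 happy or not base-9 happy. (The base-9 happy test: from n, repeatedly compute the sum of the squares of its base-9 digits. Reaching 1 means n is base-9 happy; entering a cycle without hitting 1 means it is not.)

663 = (8,1,6)_9 → 8² + 1² + 6² = 64 + 1 + 36 = 101
101 = (1,2,2)_9 → 1² + 2² + 2² = 1 + 4 + 4 = 9
9 = (1,0)_9 → 1² + 0² = 1 + 0 = 1  — reached 1.

base-9 happy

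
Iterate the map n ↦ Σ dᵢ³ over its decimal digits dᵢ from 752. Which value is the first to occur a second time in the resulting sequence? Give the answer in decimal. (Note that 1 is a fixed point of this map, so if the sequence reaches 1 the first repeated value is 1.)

371

752 → 7³ + 5³ + 2³ = 343 + 125 + 8 = 476
476 → 4³ + 7³ + 6³ = 64 + 343 + 216 = 623
623 → 6³ + 2³ + 3³ = 216 + 8 + 27 = 251
251 → 2³ + 5³ + 1³ = 8 + 125 + 1 = 134
134 → 1³ + 3³ + 4³ = 1 + 27 + 64 = 92
92 → 9³ + 2³ = 729 + 8 = 737
737 → 7³ + 3³ + 7³ = 343 + 27 + 343 = 713
713 → 7³ + 1³ + 3³ = 343 + 1 + 27 = 371
371 → 3³ + 7³ + 1³ = 27 + 343 + 1 = 371  — 371 already appeared earlier.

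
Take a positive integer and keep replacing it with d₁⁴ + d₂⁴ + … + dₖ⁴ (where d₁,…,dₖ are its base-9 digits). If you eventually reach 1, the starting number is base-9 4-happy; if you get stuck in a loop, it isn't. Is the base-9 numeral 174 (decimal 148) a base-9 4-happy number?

148 = (1,7,4)_9 → 1⁴ + 7⁴ + 4⁴ = 1 + 2401 + 256 = 2658
2658 = (3,5,7,3)_9 → 3⁴ + 5⁴ + 7⁴ + 3⁴ = 81 + 625 + 2401 + 81 = 3188
3188 = (4,3,3,2)_9 → 4⁴ + 3⁴ + 3⁴ + 2⁴ = 256 + 81 + 81 + 16 = 434
434 = (5,3,2)_9 → 5⁴ + 3⁴ + 2⁴ = 625 + 81 + 16 = 722
722 = (8,8,2)_9 → 8⁴ + 8⁴ + 2⁴ = 4096 + 4096 + 16 = 8208
8208 = (1,2,2,3,0)_9 → 1⁴ + 2⁴ + 2⁴ + 3⁴ + 0⁴ = 1 + 16 + 16 + 81 + 0 = 114
114 = (1,3,6)_9 → 1⁴ + 3⁴ + 6⁴ = 1 + 81 + 1296 = 1378
1378 = (1,8,0,1)_9 → 1⁴ + 8⁴ + 0⁴ + 1⁴ = 1 + 4096 + 0 + 1 = 4098
4098 = (5,5,5,3)_9 → 5⁴ + 5⁴ + 5⁴ + 3⁴ = 625 + 625 + 625 + 81 = 1956
1956 = (2,6,1,3)_9 → 2⁴ + 6⁴ + 1⁴ + 3⁴ = 16 + 1296 + 1 + 81 = 1394
1394 = (1,8,1,8)_9 → 1⁴ + 8⁴ + 1⁴ + 8⁴ = 1 + 4096 + 1 + 4096 = 8194
8194 = (1,2,2,1,4)_9 → 1⁴ + 2⁴ + 2⁴ + 1⁴ + 4⁴ = 1 + 16 + 16 + 1 + 256 = 290
290 = (3,5,2)_9 → 3⁴ + 5⁴ + 2⁴ = 81 + 625 + 16 = 722  — 722 already seen; the sequence cycles without reaching 1.

not base-9 4-happy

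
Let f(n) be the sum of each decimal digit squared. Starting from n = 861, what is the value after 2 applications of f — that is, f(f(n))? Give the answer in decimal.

2

861 → 101
101 → 2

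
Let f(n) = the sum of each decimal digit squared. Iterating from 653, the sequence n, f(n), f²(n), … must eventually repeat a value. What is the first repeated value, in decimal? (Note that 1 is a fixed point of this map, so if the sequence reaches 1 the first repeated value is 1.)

653 → 6² + 5² + 3² = 36 + 25 + 9 = 70
70 → 7² + 0² = 49 + 0 = 49
49 → 4² + 9² = 16 + 81 = 97
97 → 9² + 7² = 81 + 49 = 130
130 → 1² + 3² + 0² = 1 + 9 + 0 = 10
10 → 1² + 0² = 1 + 0 = 1  — reached the fixed point 1.
1 → 1, so 1 is the first repeated value.

1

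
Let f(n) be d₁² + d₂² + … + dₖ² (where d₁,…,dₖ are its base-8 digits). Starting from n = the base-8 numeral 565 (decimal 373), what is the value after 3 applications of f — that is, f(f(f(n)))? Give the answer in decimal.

373 = (5,6,5)_8 → 86
86 = (1,2,6)_8 → 41
41 = (5,1)_8 → 26

26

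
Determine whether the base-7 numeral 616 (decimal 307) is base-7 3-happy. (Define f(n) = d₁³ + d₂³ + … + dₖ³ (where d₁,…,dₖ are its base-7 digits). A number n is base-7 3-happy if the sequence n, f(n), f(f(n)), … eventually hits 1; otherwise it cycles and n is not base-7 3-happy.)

307 = (6,1,6)_7 → 6³ + 1³ + 6³ = 433
433 = (1,1,5,6)_7 → 1³ + 1³ + 5³ + 6³ = 343
343 = (1,0,0,0)_7 → 1³ + 0³ + 0³ + 0³ = 1  — reached 1.

base-7 3-happy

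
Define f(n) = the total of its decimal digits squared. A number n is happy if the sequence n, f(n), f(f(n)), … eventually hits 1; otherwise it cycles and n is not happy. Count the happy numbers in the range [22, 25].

22: 22 → 8 → 64 → 52 → 29 → 85 → 89 → 145 → 42 → 20 → 4 → 16 → 37 → 58 → 89  (repeats 89)
23: 23 → 13 → 10 → 1  (reaches 1)
24: 24 → 20 → 4 → 16 → 37 → 58 → 89 → 145 → 42 → 20  (repeats 20)
25: 25 → 29 → 85 → 89 → 145 → 42 → 20 → 4 → 16 → 37 → 58 → 89  (repeats 89)
happy: 23

1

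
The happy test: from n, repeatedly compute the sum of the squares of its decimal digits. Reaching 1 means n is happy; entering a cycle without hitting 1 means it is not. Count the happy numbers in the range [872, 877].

872: 872 → 117 → 51 → 26 → 40 → 16 → 37 → 58 → 89 → 145 → 42 → 20 → 4 → 16  — not happy
873: 873 → 122 → 9 → 81 → 65 → 61 → 37 → 58 → 89 → 145 → 42 → 20 → 4 → 16 → 37  — not happy
874: 874 → 129 → 86 → 100 → 1  — happy
875: 875 → 138 → 74 → 65 → 61 → 37 → 58 → 89 → 145 → 42 → 20 → 4 → 16 → 37  — not happy
876: 876 → 149 → 98 → 145 → 42 → 20 → 4 → 16 → 37 → 58 → 89 → 145  — not happy
877: 877 → 162 → 41 → 17 → 50 → 25 → 29 → 85 → 89 → 145 → 42 → 20 → 4 → 16 → 37 → 58 → 89  — not happy
happy: 874

1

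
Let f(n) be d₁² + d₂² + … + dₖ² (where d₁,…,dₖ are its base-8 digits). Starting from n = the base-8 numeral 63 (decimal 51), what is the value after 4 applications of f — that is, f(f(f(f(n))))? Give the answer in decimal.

25

51 = (6,3)_8 → 6² + 3² = 36 + 9 = 45
45 = (5,5)_8 → 5² + 5² = 25 + 25 = 50
50 = (6,2)_8 → 6² + 2² = 36 + 4 = 40
40 = (5,0)_8 → 5² + 0² = 25 + 0 = 25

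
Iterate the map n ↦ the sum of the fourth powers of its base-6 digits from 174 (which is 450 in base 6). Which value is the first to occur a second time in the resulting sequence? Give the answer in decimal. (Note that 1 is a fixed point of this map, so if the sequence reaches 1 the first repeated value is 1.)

174 = (4,5,0)_6 → 881
881 = (4,0,2,5)_6 → 897
897 = (4,0,5,3)_6 → 962
962 = (4,2,4,2)_6 → 544
544 = (2,3,0,4)_6 → 353
353 = (1,3,4,5)_6 → 963
963 = (4,2,4,3)_6 → 609
609 = (2,4,5,3)_6 → 978
978 = (4,3,1,0)_6 → 338
338 = (1,3,2,2)_6 → 114
114 = (3,1,0)_6 → 82
82 = (2,1,4)_6 → 273
273 = (1,1,3,3)_6 → 164
164 = (4,3,2)_6 → 353  — 353 already appeared earlier.

353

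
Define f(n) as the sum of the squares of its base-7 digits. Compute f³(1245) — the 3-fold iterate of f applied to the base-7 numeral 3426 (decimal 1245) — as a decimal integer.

1245 = (3,4,2,6)_7 → 3² + 4² + 2² + 6² = 65
65 = (1,2,2)_7 → 1² + 2² + 2² = 9
9 = (1,2)_7 → 1² + 2² = 5

5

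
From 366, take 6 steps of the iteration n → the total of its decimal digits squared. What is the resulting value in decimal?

366 → 3² + 6² + 6² = 9 + 36 + 36 = 81
81 → 8² + 1² = 64 + 1 = 65
65 → 6² + 5² = 36 + 25 = 61
61 → 6² + 1² = 36 + 1 = 37
37 → 3² + 7² = 9 + 49 = 58
58 → 5² + 8² = 25 + 64 = 89

89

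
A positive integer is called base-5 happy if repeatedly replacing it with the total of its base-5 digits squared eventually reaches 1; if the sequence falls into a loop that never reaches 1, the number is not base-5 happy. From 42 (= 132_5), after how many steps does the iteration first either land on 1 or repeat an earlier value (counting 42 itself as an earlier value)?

42 = (1,3,2)_5 → 1² + 3² + 2² = 1 + 9 + 4 = 14
14 = (2,4)_5 → 2² + 4² = 4 + 16 = 20
20 = (4,0)_5 → 4² + 0² = 16 + 0 = 16
16 = (3,1)_5 → 3² + 1² = 9 + 1 = 10
10 = (2,0)_5 → 2² + 0² = 4 + 0 = 4
4 = (4)_5 → 4² = 16  — 16 repeats.
That took 6 steps.

6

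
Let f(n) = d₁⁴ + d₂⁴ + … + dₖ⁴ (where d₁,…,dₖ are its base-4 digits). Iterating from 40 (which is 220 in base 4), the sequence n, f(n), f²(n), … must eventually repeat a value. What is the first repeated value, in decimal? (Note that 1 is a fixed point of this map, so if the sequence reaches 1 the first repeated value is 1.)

40 = (2,2,0)_4 → 2⁴ + 2⁴ + 0⁴ = 16 + 16 + 0 = 32
32 = (2,0,0)_4 → 2⁴ + 0⁴ + 0⁴ = 16 + 0 + 0 = 16
16 = (1,0,0)_4 → 1⁴ + 0⁴ + 0⁴ = 1 + 0 + 0 = 1  — reached the fixed point 1.
1 → 1, so 1 is the first repeated value.

1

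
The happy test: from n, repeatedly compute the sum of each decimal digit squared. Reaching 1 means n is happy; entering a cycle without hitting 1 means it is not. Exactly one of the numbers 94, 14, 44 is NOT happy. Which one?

94: 94 → 97 → 130 → 10 → 1  — reaches 1 (happy)
14: 14 → 17 → 50 → 25 → 29 → 85 → 89 → 145 → 42 → 20 → 4 → 16 → 37 → 58 → 89  — repeats 89 (not happy)
44: 44 → 32 → 13 → 10 → 1  — reaches 1 (happy)

14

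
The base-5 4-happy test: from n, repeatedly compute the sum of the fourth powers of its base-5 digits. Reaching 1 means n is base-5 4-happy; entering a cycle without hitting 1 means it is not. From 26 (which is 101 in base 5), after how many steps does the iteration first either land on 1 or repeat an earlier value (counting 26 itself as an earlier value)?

26 = (1,0,1)_5 → 1⁴ + 0⁴ + 1⁴ = 1 + 0 + 1 = 2
2 = (2)_5 → 2⁴ = 16
16 = (3,1)_5 → 3⁴ + 1⁴ = 81 + 1 = 82
82 = (3,1,2)_5 → 3⁴ + 1⁴ + 2⁴ = 81 + 1 + 16 = 98
98 = (3,4,3)_5 → 3⁴ + 4⁴ + 3⁴ = 81 + 256 + 81 = 418
418 = (3,1,3,3)_5 → 3⁴ + 1⁴ + 3⁴ + 3⁴ = 81 + 1 + 81 + 81 = 244
244 = (1,4,3,4)_5 → 1⁴ + 4⁴ + 3⁴ + 4⁴ = 1 + 256 + 81 + 256 = 594
594 = (4,3,3,4)_5 → 4⁴ + 3⁴ + 3⁴ + 4⁴ = 256 + 81 + 81 + 256 = 674
674 = (1,0,1,4,4)_5 → 1⁴ + 0⁴ + 1⁴ + 4⁴ + 4⁴ = 1 + 0 + 1 + 256 + 256 = 514
514 = (4,0,2,4)_5 → 4⁴ + 0⁴ + 2⁴ + 4⁴ = 256 + 0 + 16 + 256 = 528
528 = (4,1,0,3)_5 → 4⁴ + 1⁴ + 0⁴ + 3⁴ = 256 + 1 + 0 + 81 = 338
338 = (2,3,2,3)_5 → 2⁴ + 3⁴ + 2⁴ + 3⁴ = 16 + 81 + 16 + 81 = 194
194 = (1,2,3,4)_5 → 1⁴ + 2⁴ + 3⁴ + 4⁴ = 1 + 16 + 81 + 256 = 354
354 = (2,4,0,4)_5 → 2⁴ + 4⁴ + 0⁴ + 4⁴ = 16 + 256 + 0 + 256 = 528  — 528 repeats.
That took 14 steps.

14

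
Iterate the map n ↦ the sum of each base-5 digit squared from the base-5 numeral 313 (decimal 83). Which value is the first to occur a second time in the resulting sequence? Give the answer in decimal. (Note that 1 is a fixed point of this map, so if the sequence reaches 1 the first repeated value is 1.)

83 = (3,1,3)_5 → 3² + 1² + 3² = 19
19 = (3,4)_5 → 3² + 4² = 25
25 = (1,0,0)_5 → 1² + 0² + 0² = 1  — reached the fixed point 1.
1 → 1, so 1 is the first repeated value.

1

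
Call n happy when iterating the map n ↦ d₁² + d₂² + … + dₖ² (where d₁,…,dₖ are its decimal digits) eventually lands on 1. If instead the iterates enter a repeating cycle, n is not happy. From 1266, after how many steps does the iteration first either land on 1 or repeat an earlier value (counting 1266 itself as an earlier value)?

11

1266 → 1² + 2² + 6² + 6² = 77
77 → 7² + 7² = 98
98 → 9² + 8² = 145
145 → 1² + 4² + 5² = 42
42 → 4² + 2² = 20
20 → 2² + 0² = 4
4 → 4² = 16
16 → 1² + 6² = 37
37 → 3² + 7² = 58
58 → 5² + 8² = 89
89 → 8² + 9² = 145  — 145 repeats.
That took 11 steps.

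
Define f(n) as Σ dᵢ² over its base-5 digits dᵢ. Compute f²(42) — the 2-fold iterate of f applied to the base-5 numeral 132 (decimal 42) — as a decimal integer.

20

42 = (1,3,2)_5 → 1² + 3² + 2² = 1 + 9 + 4 = 14
14 = (2,4)_5 → 2² + 4² = 4 + 16 = 20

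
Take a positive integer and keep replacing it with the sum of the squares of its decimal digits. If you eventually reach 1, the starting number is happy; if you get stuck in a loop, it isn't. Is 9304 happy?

not happy

9304 → 9² + 3² + 0² + 4² = 81 + 9 + 0 + 16 = 106
106 → 1² + 0² + 6² = 1 + 0 + 36 = 37
37 → 3² + 7² = 9 + 49 = 58
58 → 5² + 8² = 25 + 64 = 89
89 → 8² + 9² = 64 + 81 = 145
145 → 1² + 4² + 5² = 1 + 16 + 25 = 42
42 → 4² + 2² = 16 + 4 = 20
20 → 2² + 0² = 4 + 0 = 4
4 → 4² = 16
16 → 1² + 6² = 1 + 36 = 37  — 37 already seen; the sequence cycles without reaching 1.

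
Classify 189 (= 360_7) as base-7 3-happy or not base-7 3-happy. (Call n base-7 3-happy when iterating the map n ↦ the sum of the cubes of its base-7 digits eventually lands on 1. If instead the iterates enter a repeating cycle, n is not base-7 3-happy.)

not base-7 3-happy

189 = (3,6,0)_7 → 3³ + 6³ + 0³ = 27 + 216 + 0 = 243
243 = (4,6,5)_7 → 4³ + 6³ + 5³ = 64 + 216 + 125 = 405
405 = (1,1,1,6)_7 → 1³ + 1³ + 1³ + 6³ = 1 + 1 + 1 + 216 = 219
219 = (4,3,2)_7 → 4³ + 3³ + 2³ = 64 + 27 + 8 = 99
99 = (2,0,1)_7 → 2³ + 0³ + 1³ = 8 + 0 + 1 = 9
9 = (1,2)_7 → 1³ + 2³ = 1 + 8 = 9  — 9 already seen; the sequence cycles without reaching 1.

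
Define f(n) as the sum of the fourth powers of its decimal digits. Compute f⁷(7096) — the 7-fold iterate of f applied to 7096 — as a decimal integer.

7096 → 7⁴ + 0⁴ + 9⁴ + 6⁴ = 10258
10258 → 1⁴ + 0⁴ + 2⁴ + 5⁴ + 8⁴ = 4738
4738 → 4⁴ + 7⁴ + 3⁴ + 8⁴ = 6834
6834 → 6⁴ + 8⁴ + 3⁴ + 4⁴ = 5729
5729 → 5⁴ + 7⁴ + 2⁴ + 9⁴ = 9603
9603 → 9⁴ + 6⁴ + 0⁴ + 3⁴ = 7938
7938 → 7⁴ + 9⁴ + 3⁴ + 8⁴ = 13139

13139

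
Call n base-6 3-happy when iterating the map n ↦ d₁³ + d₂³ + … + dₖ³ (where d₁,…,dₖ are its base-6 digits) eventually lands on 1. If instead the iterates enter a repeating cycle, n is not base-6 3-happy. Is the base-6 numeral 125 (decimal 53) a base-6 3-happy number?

not base-6 3-happy

53 = (1,2,5)_6 → 1³ + 2³ + 5³ = 1 + 8 + 125 = 134
134 = (3,4,2)_6 → 3³ + 4³ + 2³ = 27 + 64 + 8 = 99
99 = (2,4,3)_6 → 2³ + 4³ + 3³ = 8 + 64 + 27 = 99  — 99 already seen; the sequence cycles without reaching 1.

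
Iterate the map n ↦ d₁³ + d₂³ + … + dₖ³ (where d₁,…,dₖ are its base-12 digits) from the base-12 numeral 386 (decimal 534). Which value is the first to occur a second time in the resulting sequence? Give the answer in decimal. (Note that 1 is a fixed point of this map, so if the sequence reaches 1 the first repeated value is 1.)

534 = (3,8,6)_12 → 3³ + 8³ + 6³ = 27 + 512 + 216 = 755
755 = (5,2,11)_12 → 5³ + 2³ + 11³ = 125 + 8 + 1331 = 1464
1464 = (10,2,0)_12 → 10³ + 2³ + 0³ = 1000 + 8 + 0 = 1008
1008 = (7,0,0)_12 → 7³ + 0³ + 0³ = 343 + 0 + 0 = 343
343 = (2,4,7)_12 → 2³ + 4³ + 7³ = 8 + 64 + 343 = 415
415 = (2,10,7)_12 → 2³ + 10³ + 7³ = 8 + 1000 + 343 = 1351
1351 = (9,4,7)_12 → 9³ + 4³ + 7³ = 729 + 64 + 343 = 1136
1136 = (7,10,8)_12 → 7³ + 10³ + 8³ = 343 + 1000 + 512 = 1855
1855 = (1,0,10,7)_12 → 1³ + 0³ + 10³ + 7³ = 1 + 0 + 1000 + 343 = 1344
1344 = (9,4,0)_12 → 9³ + 4³ + 0³ = 729 + 64 + 0 = 793
793 = (5,6,1)_12 → 5³ + 6³ + 1³ = 125 + 216 + 1 = 342
342 = (2,4,6)_12 → 2³ + 4³ + 6³ = 8 + 64 + 216 = 288
288 = (2,0,0)_12 → 2³ + 0³ + 0³ = 8 + 0 + 0 = 8
8 = (8)_12 → 8³ = 512
512 = (3,6,8)_12 → 3³ + 6³ + 8³ = 27 + 216 + 512 = 755  — 755 already appeared earlier.

755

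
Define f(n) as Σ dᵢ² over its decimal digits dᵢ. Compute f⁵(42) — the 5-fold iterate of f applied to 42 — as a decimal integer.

42 → 4² + 2² = 20
20 → 2² + 0² = 4
4 → 4² = 16
16 → 1² + 6² = 37
37 → 3² + 7² = 58

58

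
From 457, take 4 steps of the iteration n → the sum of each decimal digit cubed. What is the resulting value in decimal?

352

457 → 4³ + 5³ + 7³ = 64 + 125 + 343 = 532
532 → 5³ + 3³ + 2³ = 125 + 27 + 8 = 160
160 → 1³ + 6³ + 0³ = 1 + 216 + 0 = 217
217 → 2³ + 1³ + 7³ = 8 + 1 + 343 = 352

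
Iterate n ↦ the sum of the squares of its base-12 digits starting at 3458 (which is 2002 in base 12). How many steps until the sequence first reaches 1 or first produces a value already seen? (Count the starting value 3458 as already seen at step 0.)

11

3458 = (2,0,0,2)_12 → 2² + 0² + 0² + 2² = 8
8 = (8)_12 → 8² = 64
64 = (5,4)_12 → 5² + 4² = 41
41 = (3,5)_12 → 3² + 5² = 34
34 = (2,10)_12 → 2² + 10² = 104
104 = (8,8)_12 → 8² + 8² = 128
128 = (10,8)_12 → 10² + 8² = 164
164 = (1,1,8)_12 → 1² + 1² + 8² = 66
66 = (5,6)_12 → 5² + 6² = 61
61 = (5,1)_12 → 5² + 1² = 26
26 = (2,2)_12 → 2² + 2² = 8  — 8 repeats.
That took 11 steps.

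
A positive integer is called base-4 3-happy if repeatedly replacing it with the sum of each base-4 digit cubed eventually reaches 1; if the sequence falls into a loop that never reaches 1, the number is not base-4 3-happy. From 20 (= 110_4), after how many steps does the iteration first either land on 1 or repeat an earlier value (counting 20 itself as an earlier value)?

3

20 = (1,1,0)_4 → 1³ + 1³ + 0³ = 2
2 = (2)_4 → 2³ = 8
8 = (2,0)_4 → 2³ + 0³ = 8  — 8 repeats.
That took 3 steps.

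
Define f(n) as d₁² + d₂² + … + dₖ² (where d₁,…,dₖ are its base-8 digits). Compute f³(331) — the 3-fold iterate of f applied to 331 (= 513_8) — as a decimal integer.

10

331 = (5,1,3)_8 → 5² + 1² + 3² = 35
35 = (4,3)_8 → 4² + 3² = 25
25 = (3,1)_8 → 3² + 1² = 10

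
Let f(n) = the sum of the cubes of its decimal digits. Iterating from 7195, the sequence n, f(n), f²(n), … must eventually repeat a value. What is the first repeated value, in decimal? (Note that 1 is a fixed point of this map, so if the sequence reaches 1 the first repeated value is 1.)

7195 → 7³ + 1³ + 9³ + 5³ = 343 + 1 + 729 + 125 = 1198
1198 → 1³ + 1³ + 9³ + 8³ = 1 + 1 + 729 + 512 = 1243
1243 → 1³ + 2³ + 4³ + 3³ = 1 + 8 + 64 + 27 = 100
100 → 1³ + 0³ + 0³ = 1 + 0 + 0 = 1  — reached the fixed point 1.
1 → 1, so 1 is the first repeated value.

1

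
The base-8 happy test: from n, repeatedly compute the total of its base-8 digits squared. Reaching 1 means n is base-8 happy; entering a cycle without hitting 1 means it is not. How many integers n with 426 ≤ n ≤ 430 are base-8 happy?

2

426: 426 → 65 → 2 → 4 → 16 → 4  (repeats 4)
427: 427 → 70 → 37 → 41 → 26 → 13 → 26  (repeats 26)
428: 428 → 77 → 27 → 18 → 8 → 1  (reaches 1)
429: 429 → 86 → 41 → 26 → 13 → 26  (repeats 26)
430: 430 → 97 → 18 → 8 → 1  (reaches 1)
base-8 happy: 428, 430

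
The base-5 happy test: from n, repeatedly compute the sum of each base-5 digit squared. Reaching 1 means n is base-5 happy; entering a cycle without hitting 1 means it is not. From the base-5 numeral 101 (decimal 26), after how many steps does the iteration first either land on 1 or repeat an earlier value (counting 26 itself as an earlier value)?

26 = (1,0,1)_5 → 1² + 0² + 1² = 1 + 0 + 1 = 2
2 = (2)_5 → 2² = 4
4 = (4)_5 → 4² = 16
16 = (3,1)_5 → 3² + 1² = 9 + 1 = 10
10 = (2,0)_5 → 2² + 0² = 4 + 0 = 4  — 4 repeats.
That took 5 steps.

5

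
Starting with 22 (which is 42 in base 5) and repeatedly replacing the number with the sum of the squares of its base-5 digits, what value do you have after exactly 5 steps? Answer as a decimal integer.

16

22 = (4,2)_5 → 4² + 2² = 16 + 4 = 20
20 = (4,0)_5 → 4² + 0² = 16 + 0 = 16
16 = (3,1)_5 → 3² + 1² = 9 + 1 = 10
10 = (2,0)_5 → 2² + 0² = 4 + 0 = 4
4 = (4)_5 → 4² = 16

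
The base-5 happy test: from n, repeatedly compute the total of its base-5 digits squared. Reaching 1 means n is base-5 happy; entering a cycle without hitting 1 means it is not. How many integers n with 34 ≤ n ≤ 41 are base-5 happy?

34: 34 → 18 → 18  (repeats 18)
35: 35 → 5 → 1  (reaches 1)
36: 36 → 6 → 2 → 4 → 16 → 10 → 4  (repeats 4)
37: 37 → 9 → 17 → 13 → 13  (repeats 13)
38: 38 → 14 → 20 → 16 → 10 → 4 → 16  (repeats 16)
39: 39 → 21 → 17 → 13 → 13  (repeats 13)
40: 40 → 10 → 4 → 16 → 10  (repeats 10)
41: 41 → 11 → 5 → 1  (reaches 1)
base-5 happy: 35, 41

2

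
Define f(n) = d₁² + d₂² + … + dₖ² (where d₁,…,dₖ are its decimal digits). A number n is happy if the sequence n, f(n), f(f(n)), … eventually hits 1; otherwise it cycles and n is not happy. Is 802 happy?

happy

802 → 8² + 0² + 2² = 68
68 → 6² + 8² = 100
100 → 1² + 0² + 0² = 1  — reached 1.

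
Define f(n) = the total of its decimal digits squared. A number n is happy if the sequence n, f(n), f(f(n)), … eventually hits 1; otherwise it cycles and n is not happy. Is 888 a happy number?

888 → 8² + 8² + 8² = 192
192 → 1² + 9² + 2² = 86
86 → 8² + 6² = 100
100 → 1² + 0² + 0² = 1  — reached 1.

happy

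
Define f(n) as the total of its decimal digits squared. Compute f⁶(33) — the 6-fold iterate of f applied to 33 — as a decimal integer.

33 → 3² + 3² = 9 + 9 = 18
18 → 1² + 8² = 1 + 64 = 65
65 → 6² + 5² = 36 + 25 = 61
61 → 6² + 1² = 36 + 1 = 37
37 → 3² + 7² = 9 + 49 = 58
58 → 5² + 8² = 25 + 64 = 89

89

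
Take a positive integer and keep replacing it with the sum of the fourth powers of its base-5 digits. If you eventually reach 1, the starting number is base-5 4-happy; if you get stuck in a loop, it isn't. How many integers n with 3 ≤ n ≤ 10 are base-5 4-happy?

3: 3 → 81 → 83 → 163 → 99 → 593 → 499 → 849 → 595 → 593  — not base-5 4-happy
4: 4 → 256 → 18 → 162 → 34 → 258 → 98 → 418 → 244 → 594 → 674 → 514 → 528 → 338 → 194 → 354 → 528  — not base-5 4-happy
5: 5 → 1  — base-5 4-happy
6: 6 → 2 → 16 → 82 → 98 → 418 → 244 → 594 → 674 → 514 → 528 → 338 → 194 → 354 → 528  — not base-5 4-happy
7: 7 → 17 → 97 → 353 → 353  — not base-5 4-happy
8: 8 → 82 → 98 → 418 → 244 → 594 → 674 → 514 → 528 → 338 → 194 → 354 → 528  — not base-5 4-happy
9: 9 → 257 → 33 → 83 → 163 → 99 → 593 → 499 → 849 → 595 → 593  — not base-5 4-happy
10: 10 → 16 → 82 → 98 → 418 → 244 → 594 → 674 → 514 → 528 → 338 → 194 → 354 → 528  — not base-5 4-happy
base-5 4-happy: 5

1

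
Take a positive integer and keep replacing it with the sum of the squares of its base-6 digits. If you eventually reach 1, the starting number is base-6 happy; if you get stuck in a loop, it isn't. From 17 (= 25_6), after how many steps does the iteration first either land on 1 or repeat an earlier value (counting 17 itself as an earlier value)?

17 = (2,5)_6 → 2² + 5² = 4 + 25 = 29
29 = (4,5)_6 → 4² + 5² = 16 + 25 = 41
41 = (1,0,5)_6 → 1² + 0² + 5² = 1 + 0 + 25 = 26
26 = (4,2)_6 → 4² + 2² = 16 + 4 = 20
20 = (3,2)_6 → 3² + 2² = 9 + 4 = 13
13 = (2,1)_6 → 2² + 1² = 4 + 1 = 5
5 = (5)_6 → 5² = 25
25 = (4,1)_6 → 4² + 1² = 16 + 1 = 17  — 17 repeats.
That took 8 steps.

8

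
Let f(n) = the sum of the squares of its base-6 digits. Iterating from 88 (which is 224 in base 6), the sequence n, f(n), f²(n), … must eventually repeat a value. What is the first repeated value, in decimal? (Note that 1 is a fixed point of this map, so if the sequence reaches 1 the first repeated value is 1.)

88 = (2,2,4)_6 → 24
24 = (4,0)_6 → 16
16 = (2,4)_6 → 20
20 = (3,2)_6 → 13
13 = (2,1)_6 → 5
5 = (5)_6 → 25
25 = (4,1)_6 → 17
17 = (2,5)_6 → 29
29 = (4,5)_6 → 41
41 = (1,0,5)_6 → 26
26 = (4,2)_6 → 20  — 20 already appeared earlier.

20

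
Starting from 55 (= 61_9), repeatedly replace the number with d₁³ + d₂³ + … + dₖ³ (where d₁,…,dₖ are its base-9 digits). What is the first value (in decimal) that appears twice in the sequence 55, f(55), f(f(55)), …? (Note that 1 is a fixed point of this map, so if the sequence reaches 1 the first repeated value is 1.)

27

55 = (6,1)_9 → 6³ + 1³ = 216 + 1 = 217
217 = (2,6,1)_9 → 2³ + 6³ + 1³ = 8 + 216 + 1 = 225
225 = (2,7,0)_9 → 2³ + 7³ + 0³ = 8 + 343 + 0 = 351
351 = (4,3,0)_9 → 4³ + 3³ + 0³ = 64 + 27 + 0 = 91
91 = (1,1,1)_9 → 1³ + 1³ + 1³ = 1 + 1 + 1 = 3
3 = (3)_9 → 3³ = 27
27 = (3,0)_9 → 3³ + 0³ = 27 + 0 = 27  — 27 already appeared earlier.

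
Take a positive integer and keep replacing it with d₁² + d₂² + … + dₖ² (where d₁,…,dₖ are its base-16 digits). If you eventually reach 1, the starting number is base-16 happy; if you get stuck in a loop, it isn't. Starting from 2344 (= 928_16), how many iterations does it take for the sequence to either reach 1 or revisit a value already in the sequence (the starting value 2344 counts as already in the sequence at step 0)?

2344 = (9,2,8)_16 → 9² + 2² + 8² = 149
149 = (9,5)_16 → 9² + 5² = 106
106 = (6,10)_16 → 6² + 10² = 136
136 = (8,8)_16 → 8² + 8² = 128
128 = (8,0)_16 → 8² + 0² = 64
64 = (4,0)_16 → 4² + 0² = 16
16 = (1,0)_16 → 1² + 0² = 1  — reached 1.
That took 7 steps.

7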